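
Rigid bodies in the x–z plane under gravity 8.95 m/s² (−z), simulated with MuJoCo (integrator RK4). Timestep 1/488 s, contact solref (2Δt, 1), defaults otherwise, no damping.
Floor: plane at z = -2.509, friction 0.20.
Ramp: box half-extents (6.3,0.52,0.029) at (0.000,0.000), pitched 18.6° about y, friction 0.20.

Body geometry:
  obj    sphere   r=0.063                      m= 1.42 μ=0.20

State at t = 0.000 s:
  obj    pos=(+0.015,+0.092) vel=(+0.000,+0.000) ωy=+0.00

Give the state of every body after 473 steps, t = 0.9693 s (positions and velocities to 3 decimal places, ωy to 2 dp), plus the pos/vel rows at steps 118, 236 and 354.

State at t = 0.9693 s:
  obj    pos=(+0.923,-0.214) vel=(+1.873,-0.630) ωy=+31.37

Key-timestep trajectory:
   step    t(s)  obj.x    obj.z    obj.vx   obj.vz 
    118  0.2418   +0.072  +0.073  +0.467  -0.157
    236  0.4836   +0.241  +0.016  +0.935  -0.315
    354  0.7254   +0.524  -0.079  +1.402  -0.472


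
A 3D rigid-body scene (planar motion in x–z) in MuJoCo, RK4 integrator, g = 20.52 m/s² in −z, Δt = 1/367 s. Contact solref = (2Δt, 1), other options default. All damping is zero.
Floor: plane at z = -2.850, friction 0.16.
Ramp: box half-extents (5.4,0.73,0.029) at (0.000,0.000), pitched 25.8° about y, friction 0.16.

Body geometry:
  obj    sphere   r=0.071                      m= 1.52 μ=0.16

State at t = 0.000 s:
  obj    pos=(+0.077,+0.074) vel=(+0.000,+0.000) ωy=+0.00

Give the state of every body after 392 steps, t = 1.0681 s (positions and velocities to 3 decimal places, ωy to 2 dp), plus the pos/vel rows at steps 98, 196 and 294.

State at t = 1.0681 s:
  obj    pos=(+3.354,-1.510) vel=(+6.135,-2.966) ωy=+95.95

Key-timestep trajectory:
   step    t(s)  obj.x    obj.z    obj.vx   obj.vz 
     98  0.2670   +0.282  -0.025  +1.534  -0.742
    196  0.5341   +0.896  -0.322  +3.068  -1.483
    294  0.8011   +1.920  -0.817  +4.601  -2.224


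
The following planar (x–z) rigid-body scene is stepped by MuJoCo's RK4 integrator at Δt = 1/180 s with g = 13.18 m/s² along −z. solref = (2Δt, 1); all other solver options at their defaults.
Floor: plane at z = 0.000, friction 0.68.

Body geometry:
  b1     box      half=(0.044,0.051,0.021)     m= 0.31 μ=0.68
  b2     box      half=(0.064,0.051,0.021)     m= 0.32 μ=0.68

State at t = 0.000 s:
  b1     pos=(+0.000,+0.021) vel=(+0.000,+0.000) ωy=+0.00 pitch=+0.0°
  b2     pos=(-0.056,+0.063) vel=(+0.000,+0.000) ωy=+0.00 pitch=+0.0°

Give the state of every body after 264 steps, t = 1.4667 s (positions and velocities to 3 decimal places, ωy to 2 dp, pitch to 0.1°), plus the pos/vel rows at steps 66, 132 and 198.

State at t = 1.4667 s:
  b1     pos=(+0.001,+0.021) vel=(+0.001,+0.000) ωy=+0.00 pitch=+0.0°
  b2     pos=(-0.066,+0.052) vel=(-0.001,-0.001) ωy=+0.01 pitch=-33.0°

Key-timestep trajectory:
   step    t(s)  b1.x    b1.z    b1.vx   b1.vz   b2.x    b2.z    b2.vx   b2.vz 
     66  0.3667   +0.000  +0.021  +0.001  +0.000   -0.065  +0.053  -0.001  -0.001
    132  0.7333   +0.000  +0.021  +0.001  +0.000   -0.065  +0.053  -0.001  -0.001
    198  1.1000   +0.001  +0.021  +0.001  +0.000   -0.065  +0.053  -0.001  -0.001


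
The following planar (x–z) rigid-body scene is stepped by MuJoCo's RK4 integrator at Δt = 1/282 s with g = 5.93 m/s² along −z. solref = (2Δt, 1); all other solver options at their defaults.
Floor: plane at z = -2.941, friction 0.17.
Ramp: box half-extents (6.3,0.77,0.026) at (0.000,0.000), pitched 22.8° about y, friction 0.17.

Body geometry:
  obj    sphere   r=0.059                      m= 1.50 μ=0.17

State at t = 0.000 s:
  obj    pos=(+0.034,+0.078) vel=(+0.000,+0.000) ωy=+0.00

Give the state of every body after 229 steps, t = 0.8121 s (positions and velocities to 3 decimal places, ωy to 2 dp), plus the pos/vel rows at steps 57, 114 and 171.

State at t = 0.8121 s:
  obj    pos=(+0.533,-0.132) vel=(+1.229,-0.517) ωy=+22.59

Key-timestep trajectory:
   step    t(s)  obj.x    obj.z    obj.vx   obj.vz 
     57  0.2021   +0.065  +0.065  +0.306  -0.129
    114  0.4043   +0.158  +0.026  +0.612  -0.257
    171  0.6064   +0.312  -0.039  +0.918  -0.386


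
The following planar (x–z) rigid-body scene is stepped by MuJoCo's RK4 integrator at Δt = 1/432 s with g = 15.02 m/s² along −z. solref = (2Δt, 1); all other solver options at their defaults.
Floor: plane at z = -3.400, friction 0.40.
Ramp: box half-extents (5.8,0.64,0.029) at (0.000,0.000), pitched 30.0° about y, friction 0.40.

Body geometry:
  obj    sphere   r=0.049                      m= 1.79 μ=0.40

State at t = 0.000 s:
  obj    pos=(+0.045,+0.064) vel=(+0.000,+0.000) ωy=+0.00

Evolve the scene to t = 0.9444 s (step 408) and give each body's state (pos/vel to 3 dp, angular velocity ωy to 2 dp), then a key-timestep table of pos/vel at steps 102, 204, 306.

State at t = 0.9444 s:
  obj    pos=(+2.117,-1.132) vel=(+4.388,-2.533) ωy=+103.39

Key-timestep trajectory:
   step    t(s)  obj.x    obj.z    obj.vx   obj.vz 
    102  0.2361   +0.175  -0.011  +1.097  -0.633
    204  0.4722   +0.563  -0.235  +2.194  -1.267
    306  0.7083   +1.211  -0.609  +3.291  -1.900


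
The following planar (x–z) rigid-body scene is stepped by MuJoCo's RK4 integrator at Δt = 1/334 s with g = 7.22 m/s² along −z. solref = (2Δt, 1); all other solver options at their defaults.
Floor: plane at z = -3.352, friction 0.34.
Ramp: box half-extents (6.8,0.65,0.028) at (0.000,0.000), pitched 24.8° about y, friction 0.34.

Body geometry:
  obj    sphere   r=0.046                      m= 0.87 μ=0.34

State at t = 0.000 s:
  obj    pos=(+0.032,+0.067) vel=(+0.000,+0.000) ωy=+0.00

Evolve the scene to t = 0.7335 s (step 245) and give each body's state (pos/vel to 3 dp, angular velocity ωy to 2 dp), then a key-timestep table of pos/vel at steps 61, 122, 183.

State at t = 0.7335 s:
  obj    pos=(+0.560,-0.177) vel=(+1.440,-0.666) ωy=+34.49

Key-timestep trajectory:
   step    t(s)  obj.x    obj.z    obj.vx   obj.vz 
     61  0.1826   +0.065  +0.052  +0.359  -0.166
    122  0.3653   +0.163  +0.006  +0.717  -0.331
    183  0.5479   +0.327  -0.069  +1.076  -0.497


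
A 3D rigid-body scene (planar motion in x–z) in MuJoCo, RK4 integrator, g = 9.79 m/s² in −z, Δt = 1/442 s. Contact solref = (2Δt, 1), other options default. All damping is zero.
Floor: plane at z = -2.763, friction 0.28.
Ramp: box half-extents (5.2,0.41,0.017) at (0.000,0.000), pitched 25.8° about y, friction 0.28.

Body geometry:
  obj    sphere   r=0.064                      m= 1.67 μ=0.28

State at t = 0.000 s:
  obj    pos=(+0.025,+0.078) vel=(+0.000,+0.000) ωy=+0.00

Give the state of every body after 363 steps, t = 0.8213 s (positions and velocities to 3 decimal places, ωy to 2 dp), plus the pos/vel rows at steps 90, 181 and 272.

State at t = 0.8213 s:
  obj    pos=(+0.949,-0.369) vel=(+2.250,-1.088) ωy=+39.05

Key-timestep trajectory:
   step    t(s)  obj.x    obj.z    obj.vx   obj.vz 
     90  0.2036   +0.082  +0.050  +0.558  -0.270
    181  0.4095   +0.255  -0.033  +1.122  -0.542
    272  0.6154   +0.544  -0.173  +1.686  -0.815


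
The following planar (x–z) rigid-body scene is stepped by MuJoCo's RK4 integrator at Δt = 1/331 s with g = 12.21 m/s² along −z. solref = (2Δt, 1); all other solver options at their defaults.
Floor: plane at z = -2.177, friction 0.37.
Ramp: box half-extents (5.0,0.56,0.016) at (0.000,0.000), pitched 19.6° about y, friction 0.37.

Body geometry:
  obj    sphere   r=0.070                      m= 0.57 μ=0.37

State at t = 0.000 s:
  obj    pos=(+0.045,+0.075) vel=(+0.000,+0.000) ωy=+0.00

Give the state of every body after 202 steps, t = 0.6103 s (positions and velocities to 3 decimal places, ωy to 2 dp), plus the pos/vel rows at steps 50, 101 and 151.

State at t = 0.6103 s:
  obj    pos=(+0.558,-0.108) vel=(+1.682,-0.599) ωy=+25.50

Key-timestep trajectory:
   step    t(s)  obj.x    obj.z    obj.vx   obj.vz 
     50  0.1511   +0.077  +0.064  +0.416  -0.148
    101  0.3051   +0.173  +0.030  +0.841  -0.299
    151  0.4562   +0.332  -0.027  +1.257  -0.448


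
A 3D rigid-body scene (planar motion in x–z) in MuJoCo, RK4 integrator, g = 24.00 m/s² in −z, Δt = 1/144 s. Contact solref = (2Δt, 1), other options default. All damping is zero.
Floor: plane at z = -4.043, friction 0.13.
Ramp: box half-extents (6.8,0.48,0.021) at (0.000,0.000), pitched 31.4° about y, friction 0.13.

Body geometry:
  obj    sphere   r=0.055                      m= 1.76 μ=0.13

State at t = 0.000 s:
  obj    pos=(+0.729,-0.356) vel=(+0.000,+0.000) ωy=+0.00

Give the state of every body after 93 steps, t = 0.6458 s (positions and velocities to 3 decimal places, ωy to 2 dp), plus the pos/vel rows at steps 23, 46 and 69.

State at t = 0.6458 s:
  obj    pos=(+2.481,-1.425) vel=(+5.430,-3.301) ωy=+78.15

Key-timestep trajectory:
   step    t(s)  obj.x    obj.z    obj.vx   obj.vz 
     23  0.1597   +0.836  -0.421  +1.334  -0.836
     46  0.3194   +1.158  -0.617  +2.690  -1.622
     69  0.4792   +1.693  -0.945  +4.048  -2.406


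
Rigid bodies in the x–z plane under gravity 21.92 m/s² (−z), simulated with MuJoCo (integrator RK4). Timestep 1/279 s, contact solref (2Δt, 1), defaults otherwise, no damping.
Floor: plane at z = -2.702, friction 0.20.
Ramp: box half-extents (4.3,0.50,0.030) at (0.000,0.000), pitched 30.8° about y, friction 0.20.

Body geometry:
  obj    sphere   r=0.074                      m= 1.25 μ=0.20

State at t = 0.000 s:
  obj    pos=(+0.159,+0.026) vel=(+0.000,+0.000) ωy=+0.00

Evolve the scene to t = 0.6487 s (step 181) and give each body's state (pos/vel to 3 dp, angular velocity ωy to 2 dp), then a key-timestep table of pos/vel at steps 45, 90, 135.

State at t = 0.6487 s:
  obj    pos=(+1.609,-0.838) vel=(+4.468,-2.663) ωy=+70.26

Key-timestep trajectory:
   step    t(s)  obj.x    obj.z    obj.vx   obj.vz 
     45  0.1613   +0.249  -0.027  +1.111  -0.662
     90  0.3226   +0.518  -0.187  +2.222  -1.325
    135  0.4839   +0.966  -0.454  +3.333  -1.987


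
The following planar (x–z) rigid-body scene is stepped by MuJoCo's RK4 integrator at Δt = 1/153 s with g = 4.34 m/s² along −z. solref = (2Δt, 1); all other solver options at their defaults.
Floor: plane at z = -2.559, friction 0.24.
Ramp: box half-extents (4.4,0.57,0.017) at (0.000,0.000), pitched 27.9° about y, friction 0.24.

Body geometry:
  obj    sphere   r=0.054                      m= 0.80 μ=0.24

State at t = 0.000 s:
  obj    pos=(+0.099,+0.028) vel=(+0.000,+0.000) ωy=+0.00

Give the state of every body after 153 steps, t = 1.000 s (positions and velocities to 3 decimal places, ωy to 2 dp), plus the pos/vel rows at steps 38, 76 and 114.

State at t = 1.000 s:
  obj    pos=(+0.740,-0.312) vel=(+1.282,-0.679) ωy=+26.85

Key-timestep trajectory:
   step    t(s)  obj.x    obj.z    obj.vx   obj.vz 
     38  0.2484   +0.139  +0.007  +0.319  -0.169
     76  0.4967   +0.257  -0.056  +0.637  -0.337
    114  0.7451   +0.455  -0.161  +0.955  -0.506


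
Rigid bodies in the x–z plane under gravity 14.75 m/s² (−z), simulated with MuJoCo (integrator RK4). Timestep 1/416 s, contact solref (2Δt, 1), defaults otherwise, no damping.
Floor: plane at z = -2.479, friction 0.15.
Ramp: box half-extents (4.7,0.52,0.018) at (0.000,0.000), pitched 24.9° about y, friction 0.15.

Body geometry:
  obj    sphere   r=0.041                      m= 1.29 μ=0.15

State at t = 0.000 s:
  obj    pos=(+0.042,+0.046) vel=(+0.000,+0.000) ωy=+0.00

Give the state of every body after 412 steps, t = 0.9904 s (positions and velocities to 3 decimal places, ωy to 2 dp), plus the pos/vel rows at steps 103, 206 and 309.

State at t = 0.9904 s:
  obj    pos=(+2.015,-0.870) vel=(+3.985,-1.850) ωy=+107.14

Key-timestep trajectory:
   step    t(s)  obj.x    obj.z    obj.vx   obj.vz 
    103  0.2476   +0.165  -0.012  +0.996  -0.463
    206  0.4952   +0.535  -0.183  +1.993  -0.925
    309  0.7428   +1.152  -0.470  +2.989  -1.387


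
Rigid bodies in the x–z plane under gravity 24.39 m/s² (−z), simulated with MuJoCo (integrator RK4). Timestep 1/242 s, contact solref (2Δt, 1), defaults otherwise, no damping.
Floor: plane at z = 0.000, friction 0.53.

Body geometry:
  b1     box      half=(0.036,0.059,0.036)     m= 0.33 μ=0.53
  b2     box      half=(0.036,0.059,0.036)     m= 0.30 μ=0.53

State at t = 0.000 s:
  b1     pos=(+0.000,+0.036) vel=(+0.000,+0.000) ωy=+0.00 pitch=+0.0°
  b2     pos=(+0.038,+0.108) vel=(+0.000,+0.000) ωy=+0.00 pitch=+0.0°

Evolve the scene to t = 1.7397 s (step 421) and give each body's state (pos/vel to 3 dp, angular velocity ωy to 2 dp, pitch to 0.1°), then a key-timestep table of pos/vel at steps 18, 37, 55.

State at t = 1.7397 s:
  b1     pos=(+0.000,+0.036) vel=(+0.000,+0.000) ωy=+0.00 pitch=+0.0°
  b2     pos=(+0.083,+0.036) vel=(+0.000,+0.000) ωy=+0.00 pitch=+90.0°

Key-timestep trajectory:
   step    t(s)  b1.x    b1.z    b1.vx   b1.vz   b2.x    b2.z    b2.vx   b2.vz 
     18  0.0744   +0.000  +0.036  +0.000  +0.000   +0.041  +0.108  +0.084  -0.010
     37  0.1529   +0.000  +0.036  -0.001  +0.000   +0.056  +0.102  +0.363  -0.228
     55  0.2273   +0.000  +0.036  +0.000  +0.000   +0.087  +0.034  -0.067  -0.770


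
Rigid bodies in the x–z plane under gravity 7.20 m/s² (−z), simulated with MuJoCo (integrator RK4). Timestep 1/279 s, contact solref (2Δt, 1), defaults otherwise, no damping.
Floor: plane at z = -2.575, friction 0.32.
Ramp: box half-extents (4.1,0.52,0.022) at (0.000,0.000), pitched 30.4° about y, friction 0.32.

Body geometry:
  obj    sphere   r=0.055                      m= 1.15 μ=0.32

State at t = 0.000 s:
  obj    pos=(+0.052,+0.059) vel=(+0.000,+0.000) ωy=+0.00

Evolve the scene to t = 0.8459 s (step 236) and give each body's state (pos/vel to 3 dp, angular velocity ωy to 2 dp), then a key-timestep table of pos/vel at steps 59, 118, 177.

State at t = 0.8459 s:
  obj    pos=(+0.855,-0.412) vel=(+1.899,-1.114) ωy=+40.02

Key-timestep trajectory:
   step    t(s)  obj.x    obj.z    obj.vx   obj.vz 
     59  0.2115   +0.102  +0.029  +0.475  -0.279
    118  0.4229   +0.253  -0.059  +0.949  -0.557
    177  0.6344   +0.504  -0.206  +1.424  -0.836


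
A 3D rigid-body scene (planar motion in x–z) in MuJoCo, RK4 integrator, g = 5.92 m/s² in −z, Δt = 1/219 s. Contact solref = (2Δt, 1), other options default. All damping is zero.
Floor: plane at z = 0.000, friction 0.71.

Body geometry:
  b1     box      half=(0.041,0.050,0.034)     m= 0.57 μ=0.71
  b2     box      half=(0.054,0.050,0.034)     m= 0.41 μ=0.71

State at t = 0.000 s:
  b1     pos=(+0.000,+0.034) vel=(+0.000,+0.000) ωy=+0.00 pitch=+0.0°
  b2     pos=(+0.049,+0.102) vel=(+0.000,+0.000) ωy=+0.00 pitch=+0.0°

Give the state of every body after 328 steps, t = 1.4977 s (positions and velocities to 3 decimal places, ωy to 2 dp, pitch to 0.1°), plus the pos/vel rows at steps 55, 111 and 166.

State at t = 1.4977 s:
  b1     pos=(+0.000,+0.034) vel=(+0.000,+0.000) ωy=+0.00 pitch=+0.0°
  b2     pos=(+0.099,+0.054) vel=(+0.000,+0.000) ωy=+0.00 pitch=+90.0°

Key-timestep trajectory:
   step    t(s)  b1.x    b1.z    b1.vx   b1.vz   b2.x    b2.z    b2.vx   b2.vz 
     55  0.2511   +0.000  +0.034  +0.000  +0.000   +0.072  +0.084  +0.175  -0.291
    111  0.5068   +0.000  +0.034  +0.000  +0.000   +0.117  +0.062  +0.025  +0.006
    166  0.7580   +0.000  +0.034  +0.000  +0.000   +0.095  +0.056  -0.044  +0.030


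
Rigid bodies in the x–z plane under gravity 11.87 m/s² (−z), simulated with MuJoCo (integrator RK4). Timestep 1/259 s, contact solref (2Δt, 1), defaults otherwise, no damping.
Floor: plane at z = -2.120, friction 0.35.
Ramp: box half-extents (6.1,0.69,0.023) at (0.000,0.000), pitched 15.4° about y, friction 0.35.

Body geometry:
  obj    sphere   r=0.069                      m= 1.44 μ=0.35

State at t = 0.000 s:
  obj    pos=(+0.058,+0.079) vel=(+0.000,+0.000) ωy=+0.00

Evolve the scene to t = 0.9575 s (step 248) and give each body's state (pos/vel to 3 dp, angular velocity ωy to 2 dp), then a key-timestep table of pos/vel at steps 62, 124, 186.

State at t = 0.9575 s:
  obj    pos=(+1.053,-0.195) vel=(+2.079,-0.573) ωy=+31.24

Key-timestep trajectory:
   step    t(s)  obj.x    obj.z    obj.vx   obj.vz 
     62  0.2394   +0.120  +0.062  +0.520  -0.143
    124  0.4788   +0.307  +0.011  +1.039  -0.286
    186  0.7181   +0.618  -0.075  +1.559  -0.429


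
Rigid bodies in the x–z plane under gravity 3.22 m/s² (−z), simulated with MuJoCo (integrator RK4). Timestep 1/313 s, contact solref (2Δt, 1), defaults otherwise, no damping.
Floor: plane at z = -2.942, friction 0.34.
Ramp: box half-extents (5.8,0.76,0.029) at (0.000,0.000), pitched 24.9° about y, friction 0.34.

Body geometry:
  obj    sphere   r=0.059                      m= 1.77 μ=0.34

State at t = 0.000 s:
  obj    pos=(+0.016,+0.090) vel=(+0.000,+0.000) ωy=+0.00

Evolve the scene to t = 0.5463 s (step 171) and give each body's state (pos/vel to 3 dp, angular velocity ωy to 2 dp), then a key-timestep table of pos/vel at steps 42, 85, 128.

State at t = 0.5463 s:
  obj    pos=(+0.147,+0.029) vel=(+0.480,-0.223) ωy=+8.97

Key-timestep trajectory:
   step    t(s)  obj.x    obj.z    obj.vx   obj.vz 
     42  0.1342   +0.024  +0.086  +0.118  -0.055
     85  0.2716   +0.048  +0.075  +0.239  -0.111
    128  0.4089   +0.089  +0.056  +0.359  -0.167


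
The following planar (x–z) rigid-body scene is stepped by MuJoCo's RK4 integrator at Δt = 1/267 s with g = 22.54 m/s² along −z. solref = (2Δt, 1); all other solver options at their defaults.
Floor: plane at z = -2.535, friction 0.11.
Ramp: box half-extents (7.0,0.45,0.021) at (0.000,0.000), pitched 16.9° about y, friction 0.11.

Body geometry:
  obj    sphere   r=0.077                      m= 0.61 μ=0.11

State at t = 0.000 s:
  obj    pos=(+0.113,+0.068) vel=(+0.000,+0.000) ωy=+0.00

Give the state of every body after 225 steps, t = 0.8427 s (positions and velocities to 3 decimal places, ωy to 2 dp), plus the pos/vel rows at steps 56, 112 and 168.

State at t = 0.8427 s:
  obj    pos=(+1.703,-0.415) vel=(+3.774,-1.147) ωy=+51.21

Key-timestep trajectory:
   step    t(s)  obj.x    obj.z    obj.vx   obj.vz 
     56  0.2097   +0.212  +0.038  +0.940  -0.285
    112  0.4195   +0.507  -0.052  +1.879  -0.571
    168  0.6292   +1.000  -0.201  +2.818  -0.856


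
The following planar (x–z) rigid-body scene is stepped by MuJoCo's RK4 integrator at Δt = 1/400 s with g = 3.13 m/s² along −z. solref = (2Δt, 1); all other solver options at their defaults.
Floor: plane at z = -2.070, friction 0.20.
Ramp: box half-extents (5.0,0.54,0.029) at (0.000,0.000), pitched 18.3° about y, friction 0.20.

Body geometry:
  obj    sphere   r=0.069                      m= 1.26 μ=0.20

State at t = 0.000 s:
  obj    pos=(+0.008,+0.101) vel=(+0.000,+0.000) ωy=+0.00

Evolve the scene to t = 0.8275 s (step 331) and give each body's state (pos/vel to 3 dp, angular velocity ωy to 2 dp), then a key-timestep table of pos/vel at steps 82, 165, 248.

State at t = 0.8275 s:
  obj    pos=(+0.236,+0.025) vel=(+0.552,-0.182) ωy=+8.42

Key-timestep trajectory:
   step    t(s)  obj.x    obj.z    obj.vx   obj.vz 
     82  0.2050   +0.022  +0.096  +0.137  -0.045
    165  0.4125   +0.065  +0.082  +0.275  -0.091
    248  0.6200   +0.136  +0.058  +0.413  -0.137


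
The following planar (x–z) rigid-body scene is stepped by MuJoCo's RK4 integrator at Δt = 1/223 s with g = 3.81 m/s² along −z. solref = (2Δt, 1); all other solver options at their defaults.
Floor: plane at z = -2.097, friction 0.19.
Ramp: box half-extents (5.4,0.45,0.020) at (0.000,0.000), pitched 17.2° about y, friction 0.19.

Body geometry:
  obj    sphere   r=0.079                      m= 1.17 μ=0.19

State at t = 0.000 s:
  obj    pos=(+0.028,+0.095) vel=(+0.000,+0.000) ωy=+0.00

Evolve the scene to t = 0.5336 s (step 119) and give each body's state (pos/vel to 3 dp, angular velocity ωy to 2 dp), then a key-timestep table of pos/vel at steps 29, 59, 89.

State at t = 0.5336 s:
  obj    pos=(+0.137,+0.061) vel=(+0.410,-0.127) ωy=+5.43

Key-timestep trajectory:
   step    t(s)  obj.x    obj.z    obj.vx   obj.vz 
     29  0.1300   +0.035  +0.093  +0.100  -0.031
     59  0.2646   +0.055  +0.087  +0.203  -0.063
     89  0.3991   +0.089  +0.076  +0.307  -0.095


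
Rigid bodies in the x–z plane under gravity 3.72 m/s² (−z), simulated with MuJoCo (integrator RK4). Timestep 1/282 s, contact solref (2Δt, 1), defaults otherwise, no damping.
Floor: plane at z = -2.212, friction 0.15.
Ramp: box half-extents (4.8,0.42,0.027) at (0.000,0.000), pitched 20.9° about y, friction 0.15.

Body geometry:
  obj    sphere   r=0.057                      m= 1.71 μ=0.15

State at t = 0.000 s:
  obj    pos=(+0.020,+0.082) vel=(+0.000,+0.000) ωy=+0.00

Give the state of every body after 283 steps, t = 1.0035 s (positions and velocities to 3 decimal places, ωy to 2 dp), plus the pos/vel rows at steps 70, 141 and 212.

State at t = 1.0035 s:
  obj    pos=(+0.466,-0.088) vel=(+0.889,-0.339) ωy=+16.69

Key-timestep trajectory:
   step    t(s)  obj.x    obj.z    obj.vx   obj.vz 
     70  0.2482   +0.047  +0.072  +0.220  -0.084
    141  0.5000   +0.131  +0.040  +0.443  -0.169
    212  0.7518   +0.270  -0.013  +0.666  -0.254


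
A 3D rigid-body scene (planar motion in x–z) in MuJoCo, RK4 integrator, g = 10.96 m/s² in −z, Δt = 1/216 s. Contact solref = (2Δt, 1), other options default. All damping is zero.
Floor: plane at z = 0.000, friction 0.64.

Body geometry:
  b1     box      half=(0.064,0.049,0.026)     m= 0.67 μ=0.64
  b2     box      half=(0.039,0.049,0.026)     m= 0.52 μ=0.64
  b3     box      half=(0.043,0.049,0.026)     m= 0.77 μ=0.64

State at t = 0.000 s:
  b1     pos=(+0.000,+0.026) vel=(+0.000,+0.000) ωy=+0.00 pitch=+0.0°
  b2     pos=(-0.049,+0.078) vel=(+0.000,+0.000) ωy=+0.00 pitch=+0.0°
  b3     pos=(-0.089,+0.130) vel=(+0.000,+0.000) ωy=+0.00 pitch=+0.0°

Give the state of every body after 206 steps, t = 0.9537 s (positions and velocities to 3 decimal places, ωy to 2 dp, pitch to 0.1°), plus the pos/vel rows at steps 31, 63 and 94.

State at t = 0.9537 s:
  b1     pos=(+0.000,+0.026) vel=(+0.000,+0.000) ωy=+0.00 pitch=+0.0°
  b2     pos=(-0.099,+0.039) vel=(+0.000,+0.000) ωy=+0.00 pitch=-90.0°
  b3     pos=(-0.246,+0.026) vel=(+0.000,+0.000) ωy=+0.00 pitch=+180.0°

Key-timestep trajectory:
   step    t(s)  b1.x    b1.z    b1.vx   b1.vz   b2.x    b2.z    b2.vx   b2.vz   b3.x    b3.z    b3.vx   b3.vz 
     31  0.1435   +0.000  +0.026  +0.001  +0.000   -0.056  +0.081  -0.117  +0.035   -0.107  +0.121  -0.283  -0.176
     63  0.2917   +0.000  +0.026  +0.000  +0.000   -0.092  +0.059  -0.323  -0.655   -0.169  +0.044  -0.586  -0.063
     94  0.4352   +0.000  +0.026  +0.000  +0.000   -0.099  +0.039  +0.000  +0.000   -0.220  +0.046  -0.373  -0.157


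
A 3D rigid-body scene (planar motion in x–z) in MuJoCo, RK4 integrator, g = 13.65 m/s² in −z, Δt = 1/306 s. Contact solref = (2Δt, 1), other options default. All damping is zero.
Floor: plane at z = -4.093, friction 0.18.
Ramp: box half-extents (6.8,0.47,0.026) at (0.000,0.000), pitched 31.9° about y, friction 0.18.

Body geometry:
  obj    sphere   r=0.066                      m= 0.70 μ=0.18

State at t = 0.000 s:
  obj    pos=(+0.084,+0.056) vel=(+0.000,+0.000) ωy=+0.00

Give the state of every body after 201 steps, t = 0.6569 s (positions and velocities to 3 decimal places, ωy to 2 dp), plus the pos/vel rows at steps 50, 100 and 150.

State at t = 0.6569 s:
  obj    pos=(+1.028,-0.531) vel=(+2.874,-1.789) ωy=+51.26

Key-timestep trajectory:
   step    t(s)  obj.x    obj.z    obj.vx   obj.vz 
     50  0.1634   +0.142  +0.020  +0.715  -0.445
    100  0.3268   +0.318  -0.089  +1.430  -0.890
    150  0.4902   +0.610  -0.271  +2.145  -1.335


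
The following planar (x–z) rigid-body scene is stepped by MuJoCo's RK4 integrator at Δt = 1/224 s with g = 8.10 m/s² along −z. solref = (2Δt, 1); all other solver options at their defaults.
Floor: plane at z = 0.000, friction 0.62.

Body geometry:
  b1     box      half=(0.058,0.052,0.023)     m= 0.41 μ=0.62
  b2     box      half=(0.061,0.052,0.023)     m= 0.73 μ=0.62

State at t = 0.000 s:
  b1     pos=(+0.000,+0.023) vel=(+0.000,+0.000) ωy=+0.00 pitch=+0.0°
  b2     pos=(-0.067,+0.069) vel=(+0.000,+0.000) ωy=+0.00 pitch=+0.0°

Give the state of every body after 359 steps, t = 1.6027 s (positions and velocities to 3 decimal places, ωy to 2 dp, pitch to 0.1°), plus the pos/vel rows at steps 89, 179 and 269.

State at t = 1.6027 s:
  b1     pos=(+0.001,+0.023) vel=(+0.000,+0.000) ωy=+0.00 pitch=+0.0°
  b2     pos=(-0.079,+0.057) vel=(+0.000,+0.000) ωy=+0.01 pitch=-40.8°

Key-timestep trajectory:
   step    t(s)  b1.x    b1.z    b1.vx   b1.vz   b2.x    b2.z    b2.vx   b2.vz 
     89  0.3973   +0.000  +0.023  +0.001  +0.000   -0.079  +0.058  -0.001  +0.003
    179  0.7991   +0.000  +0.023  +0.000  +0.000   -0.079  +0.058  +0.000  +0.000
    269  1.2009   +0.001  +0.023  +0.000  +0.000   -0.079  +0.057  +0.000  +0.000


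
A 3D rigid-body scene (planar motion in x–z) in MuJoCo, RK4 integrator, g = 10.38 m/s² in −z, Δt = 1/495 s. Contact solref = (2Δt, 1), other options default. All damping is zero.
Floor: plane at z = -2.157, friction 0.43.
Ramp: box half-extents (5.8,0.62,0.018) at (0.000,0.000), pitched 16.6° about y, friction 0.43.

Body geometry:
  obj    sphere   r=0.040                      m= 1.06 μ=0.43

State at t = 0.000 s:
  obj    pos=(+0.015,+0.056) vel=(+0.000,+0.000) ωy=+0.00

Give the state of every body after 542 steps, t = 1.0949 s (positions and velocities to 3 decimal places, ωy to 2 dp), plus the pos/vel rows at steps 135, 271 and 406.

State at t = 1.0949 s:
  obj    pos=(+1.232,-0.307) vel=(+2.223,-0.663) ωy=+57.98

Key-timestep trajectory:
   step    t(s)  obj.x    obj.z    obj.vx   obj.vz 
    135  0.2727   +0.091  +0.034  +0.554  -0.165
    271  0.5475   +0.319  -0.035  +1.111  -0.331
    406  0.8202   +0.698  -0.148  +1.665  -0.496


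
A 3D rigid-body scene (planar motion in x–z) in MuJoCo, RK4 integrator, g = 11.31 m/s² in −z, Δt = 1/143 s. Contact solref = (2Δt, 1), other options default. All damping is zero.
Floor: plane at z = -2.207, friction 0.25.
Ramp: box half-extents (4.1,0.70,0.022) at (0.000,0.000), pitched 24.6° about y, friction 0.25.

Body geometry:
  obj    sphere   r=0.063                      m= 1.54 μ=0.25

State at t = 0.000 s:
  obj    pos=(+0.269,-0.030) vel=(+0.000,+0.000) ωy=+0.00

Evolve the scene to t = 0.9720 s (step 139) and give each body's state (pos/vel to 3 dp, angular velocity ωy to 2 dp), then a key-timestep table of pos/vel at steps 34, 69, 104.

State at t = 0.9720 s:
  obj    pos=(+1.714,-0.691) vel=(+2.972,-1.361) ωy=+51.87

Key-timestep trajectory:
   step    t(s)  obj.x    obj.z    obj.vx   obj.vz 
     34  0.2378   +0.356  -0.069  +0.727  -0.333
     69  0.4825   +0.625  -0.193  +1.476  -0.676
    104  0.7273   +1.078  -0.400  +2.224  -1.018


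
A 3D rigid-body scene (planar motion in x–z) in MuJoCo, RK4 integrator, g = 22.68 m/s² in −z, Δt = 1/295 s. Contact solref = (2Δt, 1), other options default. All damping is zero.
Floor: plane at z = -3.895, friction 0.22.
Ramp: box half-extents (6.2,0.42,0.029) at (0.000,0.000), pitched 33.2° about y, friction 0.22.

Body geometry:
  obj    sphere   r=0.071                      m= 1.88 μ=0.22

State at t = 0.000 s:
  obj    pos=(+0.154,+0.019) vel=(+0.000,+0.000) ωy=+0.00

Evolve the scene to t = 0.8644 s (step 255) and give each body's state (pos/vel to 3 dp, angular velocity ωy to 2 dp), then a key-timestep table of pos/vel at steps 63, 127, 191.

State at t = 0.8644 s:
  obj    pos=(+2.927,-1.796) vel=(+6.417,-4.199) ωy=+107.97

Key-timestep trajectory:
   step    t(s)  obj.x    obj.z    obj.vx   obj.vz 
     63  0.2136   +0.323  -0.092  +1.586  -1.038
    127  0.4305   +0.842  -0.431  +3.196  -2.091
    191  0.6475   +1.710  -1.000  +4.806  -3.145


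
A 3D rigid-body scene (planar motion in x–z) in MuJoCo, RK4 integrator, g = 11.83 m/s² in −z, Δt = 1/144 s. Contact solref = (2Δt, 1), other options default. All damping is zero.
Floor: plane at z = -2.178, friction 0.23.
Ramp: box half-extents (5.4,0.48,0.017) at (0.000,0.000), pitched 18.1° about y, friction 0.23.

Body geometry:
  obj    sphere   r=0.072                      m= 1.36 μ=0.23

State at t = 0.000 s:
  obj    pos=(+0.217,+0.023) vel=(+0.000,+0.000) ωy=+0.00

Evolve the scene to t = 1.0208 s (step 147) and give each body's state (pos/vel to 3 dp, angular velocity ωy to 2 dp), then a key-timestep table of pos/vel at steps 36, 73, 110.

State at t = 1.0208 s:
  obj    pos=(+1.517,-0.402) vel=(+2.547,-0.833) ωy=+37.21

Key-timestep trajectory:
   step    t(s)  obj.x    obj.z    obj.vx   obj.vz 
     36  0.2500   +0.295  -0.003  +0.624  -0.204
     73  0.5069   +0.538  -0.082  +1.265  -0.413
    110  0.7639   +0.945  -0.215  +1.906  -0.623


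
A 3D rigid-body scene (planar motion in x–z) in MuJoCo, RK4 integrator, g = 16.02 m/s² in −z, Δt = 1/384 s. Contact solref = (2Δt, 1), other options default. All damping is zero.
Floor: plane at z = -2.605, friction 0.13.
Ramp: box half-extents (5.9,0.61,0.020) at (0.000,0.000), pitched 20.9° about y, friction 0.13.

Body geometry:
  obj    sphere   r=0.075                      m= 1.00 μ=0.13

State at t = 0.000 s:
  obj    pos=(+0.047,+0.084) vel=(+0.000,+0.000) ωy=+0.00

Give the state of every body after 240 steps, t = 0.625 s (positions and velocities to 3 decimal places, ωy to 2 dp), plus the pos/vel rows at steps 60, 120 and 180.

State at t = 0.625 s:
  obj    pos=(+0.792,-0.201) vel=(+2.384,-0.910) ωy=+34.01

Key-timestep trajectory:
   step    t(s)  obj.x    obj.z    obj.vx   obj.vz 
     60  0.1562   +0.094  +0.066  +0.596  -0.228
    120  0.3125   +0.233  +0.013  +1.192  -0.455
    180  0.4688   +0.466  -0.076  +1.788  -0.683


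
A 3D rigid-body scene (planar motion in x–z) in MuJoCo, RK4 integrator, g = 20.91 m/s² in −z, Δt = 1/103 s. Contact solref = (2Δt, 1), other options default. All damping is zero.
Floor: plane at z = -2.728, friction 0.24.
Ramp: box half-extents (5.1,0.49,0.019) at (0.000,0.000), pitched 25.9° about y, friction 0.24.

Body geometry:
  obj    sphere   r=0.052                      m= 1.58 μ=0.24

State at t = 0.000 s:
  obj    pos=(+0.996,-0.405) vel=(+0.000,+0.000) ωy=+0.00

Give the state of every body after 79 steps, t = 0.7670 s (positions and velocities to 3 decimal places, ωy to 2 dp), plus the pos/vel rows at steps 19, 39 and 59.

State at t = 0.7670 s:
  obj    pos=(+2.723,-1.243) vel=(+4.501,-2.186) ωy=+96.18

Key-timestep trajectory:
   step    t(s)  obj.x    obj.z    obj.vx   obj.vz 
     19  0.1845   +1.096  -0.453  +1.083  -0.526
     39  0.3786   +1.417  -0.609  +2.223  -1.079
     59  0.5728   +1.959  -0.872  +3.362  -1.633


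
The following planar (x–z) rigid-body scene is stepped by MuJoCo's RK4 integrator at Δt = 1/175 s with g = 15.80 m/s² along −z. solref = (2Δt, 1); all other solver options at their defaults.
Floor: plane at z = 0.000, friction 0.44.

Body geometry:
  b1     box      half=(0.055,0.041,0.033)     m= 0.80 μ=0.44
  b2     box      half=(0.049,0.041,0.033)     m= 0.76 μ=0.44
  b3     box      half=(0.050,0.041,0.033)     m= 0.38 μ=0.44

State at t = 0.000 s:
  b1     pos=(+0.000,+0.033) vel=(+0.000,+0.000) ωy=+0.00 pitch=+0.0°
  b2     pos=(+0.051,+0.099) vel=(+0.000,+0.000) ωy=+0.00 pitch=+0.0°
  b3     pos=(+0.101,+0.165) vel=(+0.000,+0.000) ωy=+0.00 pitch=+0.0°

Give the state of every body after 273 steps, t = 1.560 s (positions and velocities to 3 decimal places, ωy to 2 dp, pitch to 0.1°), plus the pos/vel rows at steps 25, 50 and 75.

State at t = 1.560 s:
  b1     pos=(+0.000,+0.033) vel=(+0.000,+0.000) ωy=+0.00 pitch=+0.0°
  b2     pos=(+0.101,+0.049) vel=(+0.000,+0.000) ωy=+0.00 pitch=+90.0°
  b3     pos=(+0.294,+0.033) vel=(+0.000,+0.000) ωy=+0.00 pitch=+180.0°

Key-timestep trajectory:
   step    t(s)  b1.x    b1.z    b1.vx   b1.vz   b2.x    b2.z    b2.vx   b2.vz   b3.x    b3.z    b3.vx   b3.vz 
     25  0.1429   +0.000  +0.033  +0.000  +0.000   +0.065  +0.097  +0.232  -0.109   +0.139  +0.135  +0.527  -0.666
     50  0.2857   +0.000  +0.033  +0.000  +0.000   +0.108  +0.052  +0.078  +0.122   +0.221  +0.056  +0.343  +0.177
     75  0.4286   +0.000  +0.033  +0.000  +0.000   +0.102  +0.049  +0.023  +0.012   +0.265  +0.054  +0.419  -0.193


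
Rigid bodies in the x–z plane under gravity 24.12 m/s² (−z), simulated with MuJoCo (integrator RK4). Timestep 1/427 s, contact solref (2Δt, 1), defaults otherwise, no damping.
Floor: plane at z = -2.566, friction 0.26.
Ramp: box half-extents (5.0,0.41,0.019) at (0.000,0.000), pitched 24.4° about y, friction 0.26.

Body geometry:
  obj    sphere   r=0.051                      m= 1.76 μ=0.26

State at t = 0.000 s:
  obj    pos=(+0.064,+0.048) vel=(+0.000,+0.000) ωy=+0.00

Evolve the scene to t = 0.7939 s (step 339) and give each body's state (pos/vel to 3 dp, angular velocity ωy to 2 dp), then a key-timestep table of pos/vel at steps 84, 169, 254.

State at t = 0.7939 s:
  obj    pos=(+2.107,-0.879) vel=(+5.146,-2.334) ωy=+110.78

Key-timestep trajectory:
   step    t(s)  obj.x    obj.z    obj.vx   obj.vz 
     84  0.1967   +0.189  -0.009  +1.275  -0.578
    169  0.3958   +0.572  -0.182  +2.565  -1.164
    254  0.5948   +1.211  -0.472  +3.856  -1.749


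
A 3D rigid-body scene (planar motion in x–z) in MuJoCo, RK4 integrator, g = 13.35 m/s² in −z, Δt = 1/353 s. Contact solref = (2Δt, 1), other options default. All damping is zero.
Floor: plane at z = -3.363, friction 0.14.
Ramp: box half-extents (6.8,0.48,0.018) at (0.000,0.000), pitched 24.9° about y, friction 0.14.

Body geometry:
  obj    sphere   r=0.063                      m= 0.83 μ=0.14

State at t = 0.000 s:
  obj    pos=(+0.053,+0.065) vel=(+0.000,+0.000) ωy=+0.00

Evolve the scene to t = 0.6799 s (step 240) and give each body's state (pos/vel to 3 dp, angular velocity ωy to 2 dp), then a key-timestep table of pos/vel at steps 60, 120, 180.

State at t = 0.6799 s:
  obj    pos=(+0.895,-0.326) vel=(+2.476,-1.149) ωy=+43.32

Key-timestep trajectory:
   step    t(s)  obj.x    obj.z    obj.vx   obj.vz 
     60  0.1700   +0.106  +0.040  +0.619  -0.287
    120  0.3399   +0.263  -0.033  +1.238  -0.575
    180  0.5099   +0.526  -0.155  +1.857  -0.862


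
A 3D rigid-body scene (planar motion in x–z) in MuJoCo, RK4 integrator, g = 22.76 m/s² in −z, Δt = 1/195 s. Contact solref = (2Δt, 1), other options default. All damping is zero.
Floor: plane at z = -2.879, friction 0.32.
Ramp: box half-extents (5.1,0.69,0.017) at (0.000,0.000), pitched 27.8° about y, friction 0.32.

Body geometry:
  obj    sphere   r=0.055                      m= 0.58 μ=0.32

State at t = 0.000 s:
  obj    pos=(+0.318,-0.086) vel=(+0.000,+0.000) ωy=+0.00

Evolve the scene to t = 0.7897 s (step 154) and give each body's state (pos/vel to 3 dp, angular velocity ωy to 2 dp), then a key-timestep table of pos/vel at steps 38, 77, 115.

State at t = 0.7897 s:
  obj    pos=(+2.410,-1.189) vel=(+5.297,-2.793) ωy=+108.85

Key-timestep trajectory:
   step    t(s)  obj.x    obj.z    obj.vx   obj.vz 
     38  0.1949   +0.445  -0.153  +1.307  -0.689
     77  0.3949   +0.841  -0.362  +2.649  -1.396
    115  0.5897   +1.484  -0.701  +3.955  -2.085


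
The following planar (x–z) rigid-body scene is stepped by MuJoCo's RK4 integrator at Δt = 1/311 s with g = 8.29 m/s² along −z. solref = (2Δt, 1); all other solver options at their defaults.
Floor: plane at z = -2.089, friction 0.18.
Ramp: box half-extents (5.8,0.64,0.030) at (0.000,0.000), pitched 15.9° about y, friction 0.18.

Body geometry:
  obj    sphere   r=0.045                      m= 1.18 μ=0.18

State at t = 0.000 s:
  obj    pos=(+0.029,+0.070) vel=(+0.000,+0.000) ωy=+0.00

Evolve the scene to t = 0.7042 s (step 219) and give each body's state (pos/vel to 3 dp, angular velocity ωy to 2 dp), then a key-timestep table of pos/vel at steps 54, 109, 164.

State at t = 0.7042 s:
  obj    pos=(+0.416,-0.040) vel=(+1.099,-0.313) ωy=+25.38

Key-timestep trajectory:
   step    t(s)  obj.x    obj.z    obj.vx   obj.vz 
     54  0.1736   +0.052  +0.063  +0.271  -0.077
    109  0.3505   +0.125  +0.042  +0.547  -0.156
    164  0.5273   +0.246  +0.008  +0.823  -0.234


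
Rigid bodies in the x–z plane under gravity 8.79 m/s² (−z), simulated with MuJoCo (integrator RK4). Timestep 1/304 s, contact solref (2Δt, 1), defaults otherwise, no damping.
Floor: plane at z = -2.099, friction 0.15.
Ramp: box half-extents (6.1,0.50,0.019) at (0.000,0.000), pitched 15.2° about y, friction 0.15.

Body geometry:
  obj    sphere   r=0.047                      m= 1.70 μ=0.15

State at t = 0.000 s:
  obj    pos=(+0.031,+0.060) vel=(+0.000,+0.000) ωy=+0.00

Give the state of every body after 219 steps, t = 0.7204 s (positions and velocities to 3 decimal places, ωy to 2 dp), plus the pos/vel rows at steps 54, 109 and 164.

State at t = 0.7204 s:
  obj    pos=(+0.443,-0.052) vel=(+1.144,-0.311) ωy=+25.23

Key-timestep trajectory:
   step    t(s)  obj.x    obj.z    obj.vx   obj.vz 
     54  0.1776   +0.056  +0.053  +0.282  -0.077
    109  0.3586   +0.133  +0.032  +0.570  -0.155
    164  0.5395   +0.262  -0.003  +0.857  -0.233


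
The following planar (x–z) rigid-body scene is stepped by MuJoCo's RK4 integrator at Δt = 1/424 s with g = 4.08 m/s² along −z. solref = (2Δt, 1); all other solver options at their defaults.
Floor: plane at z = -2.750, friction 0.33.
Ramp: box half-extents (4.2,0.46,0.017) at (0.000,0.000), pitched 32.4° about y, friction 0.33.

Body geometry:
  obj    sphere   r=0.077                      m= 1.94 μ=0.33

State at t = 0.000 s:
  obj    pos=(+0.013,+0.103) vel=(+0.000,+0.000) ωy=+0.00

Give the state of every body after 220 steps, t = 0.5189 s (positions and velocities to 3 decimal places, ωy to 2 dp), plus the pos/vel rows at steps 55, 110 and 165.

State at t = 0.5189 s:
  obj    pos=(+0.191,-0.010) vel=(+0.684,-0.434) ωy=+10.52

Key-timestep trajectory:
   step    t(s)  obj.x    obj.z    obj.vx   obj.vz 
     55  0.1297   +0.024  +0.096  +0.171  -0.109
    110  0.2594   +0.057  +0.075  +0.342  -0.217
    165  0.3892   +0.113  +0.040  +0.513  -0.326


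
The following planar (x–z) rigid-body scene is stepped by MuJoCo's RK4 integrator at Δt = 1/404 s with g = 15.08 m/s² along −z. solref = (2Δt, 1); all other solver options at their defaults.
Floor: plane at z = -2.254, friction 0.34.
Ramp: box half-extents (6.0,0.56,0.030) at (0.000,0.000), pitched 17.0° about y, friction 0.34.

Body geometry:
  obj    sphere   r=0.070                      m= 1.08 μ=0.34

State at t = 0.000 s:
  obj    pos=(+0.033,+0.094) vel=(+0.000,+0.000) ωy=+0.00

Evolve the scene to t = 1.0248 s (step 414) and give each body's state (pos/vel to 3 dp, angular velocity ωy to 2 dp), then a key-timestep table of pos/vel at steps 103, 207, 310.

State at t = 1.0248 s:
  obj    pos=(+1.614,-0.389) vel=(+3.086,-0.944) ωy=+46.10

Key-timestep trajectory:
   step    t(s)  obj.x    obj.z    obj.vx   obj.vz 
    103  0.2550   +0.131  +0.065  +0.768  -0.235
    207  0.5124   +0.428  -0.026  +1.543  -0.472
    310  0.7673   +0.920  -0.177  +2.311  -0.707


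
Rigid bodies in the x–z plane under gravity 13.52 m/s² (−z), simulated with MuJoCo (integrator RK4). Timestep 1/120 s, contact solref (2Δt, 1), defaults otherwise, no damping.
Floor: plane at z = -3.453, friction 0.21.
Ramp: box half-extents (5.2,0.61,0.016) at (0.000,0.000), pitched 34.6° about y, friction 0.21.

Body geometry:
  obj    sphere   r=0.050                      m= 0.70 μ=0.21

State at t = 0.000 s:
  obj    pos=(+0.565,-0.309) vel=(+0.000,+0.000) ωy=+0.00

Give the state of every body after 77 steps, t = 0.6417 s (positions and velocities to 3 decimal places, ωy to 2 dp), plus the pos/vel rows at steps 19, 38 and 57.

State at t = 0.6417 s:
  obj    pos=(+1.494,-0.951) vel=(+2.897,-1.998) ωy=+70.31

Key-timestep trajectory:
   step    t(s)  obj.x    obj.z    obj.vx   obj.vz 
     19  0.1583   +0.622  -0.349  +0.715  -0.493
     38  0.3167   +0.791  -0.466  +1.430  -0.986
     57  0.4750   +1.074  -0.661  +2.145  -1.479
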